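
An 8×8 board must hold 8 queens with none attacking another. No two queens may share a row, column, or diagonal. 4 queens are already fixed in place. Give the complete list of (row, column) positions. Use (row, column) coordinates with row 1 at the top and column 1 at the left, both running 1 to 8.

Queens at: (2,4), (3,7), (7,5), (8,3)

(1,6) (2,4) (3,7) (4,1) (5,8) (6,2) (7,5) (8,3)

Row 1: attacked by (2,4)→{3,4,5}; (3,7)→{5,7}; (7,5)→{5}; (8,3)→{3}. Safe: 1, 2, 6, 8. Place at column 6.
Row 4: attacked by (1,6)→{3,6}; (2,4)→{2,4,6}; (3,7)→{6,7,8}; (7,5)→{2,5,8}; (8,3)→{3,7}. Safe: 1. Place at column 1.
Row 5: attacked by (1,6)→{2,6}; (2,4)→{1,4,7}; (3,7)→{5,7}; (4,1)→{1,2}; (7,5)→{3,5,7}; (8,3)→{3,6}. Safe: 8. Place at column 8.
Row 6: attacked by (1,6)→{1,6}; (2,4)→{4,8}; (3,7)→{4,7}; (4,1)→{1,3}; (5,8)→{7,8}; (7,5)→{4,5,6}; (8,3)→{1,3,5}. Safe: 2. Place at column 2.
Columns [6, 4, 7, 1, 8, 2, 5, 3], r−c [-5, -2, -4, 3, -3, 4, 2, 5], r+c [7, 6, 10, 5, 13, 8, 12, 11] are all distinct, so no two queens attack.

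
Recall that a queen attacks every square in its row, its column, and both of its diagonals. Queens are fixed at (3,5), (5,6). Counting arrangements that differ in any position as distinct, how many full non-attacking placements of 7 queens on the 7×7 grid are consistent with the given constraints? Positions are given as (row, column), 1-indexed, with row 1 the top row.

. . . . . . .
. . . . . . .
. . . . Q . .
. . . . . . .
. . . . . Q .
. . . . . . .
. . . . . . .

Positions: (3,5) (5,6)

2

Branch on row 1: col 1 → 0; col 4 → 2.
Sum: 0 + 2 = 2.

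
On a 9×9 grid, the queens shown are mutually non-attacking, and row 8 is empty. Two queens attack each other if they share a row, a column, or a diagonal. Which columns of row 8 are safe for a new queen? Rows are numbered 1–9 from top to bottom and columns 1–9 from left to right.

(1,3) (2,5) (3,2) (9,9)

columns 1, 4, 6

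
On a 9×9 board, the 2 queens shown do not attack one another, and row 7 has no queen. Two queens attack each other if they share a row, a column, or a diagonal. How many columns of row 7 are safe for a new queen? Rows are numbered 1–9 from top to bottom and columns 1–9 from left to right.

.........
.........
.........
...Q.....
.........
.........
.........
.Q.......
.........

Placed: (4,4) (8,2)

4

(4,4) attacks row 7 at column 4 and diagonals 1, 7.
(8,2) attacks row 7 at column 2 and diagonals 1, 3.
Attacked columns: {1, 2, 3, 4, 7}. Safe: {5, 6, 8, 9}.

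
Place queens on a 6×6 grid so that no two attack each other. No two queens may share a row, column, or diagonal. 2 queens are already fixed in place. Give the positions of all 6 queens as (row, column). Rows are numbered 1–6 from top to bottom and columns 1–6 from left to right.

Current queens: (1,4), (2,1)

(1,4) (2,1) (3,5) (4,2) (5,6) (6,3)

Row 3: attacked by (1,4)→{2,4,6}; (2,1)→{1,2}. Safe: 3, 5. Place at column 5.
Row 4: attacked by (1,4)→{1,4}; (2,1)→{1,3}; (3,5)→{4,5,6}. Safe: 2. Place at column 2.
Row 5: attacked by (1,4)→{4}; (2,1)→{1,4}; (3,5)→{3,5}; (4,2)→{1,2,3}. Safe: 6. Place at column 6.
Row 6: attacked by (1,4)→{4}; (2,1)→{1,5}; (3,5)→{2,5}; (4,2)→{2,4}; (5,6)→{5,6}. Safe: 3. Place at column 3.
Columns [4, 1, 5, 2, 6, 3], r−c [-3, 1, -2, 2, -1, 3], r+c [5, 3, 8, 6, 11, 9] are all distinct, so no two queens attack.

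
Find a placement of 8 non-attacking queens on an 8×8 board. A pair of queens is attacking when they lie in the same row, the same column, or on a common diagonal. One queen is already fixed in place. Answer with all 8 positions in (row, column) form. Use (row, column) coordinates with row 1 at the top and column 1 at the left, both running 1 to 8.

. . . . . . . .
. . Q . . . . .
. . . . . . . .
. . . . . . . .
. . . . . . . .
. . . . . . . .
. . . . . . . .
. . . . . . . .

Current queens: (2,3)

Row 1: attacked by (2,3)→{2,3,4}. Safe: 1, 5, 6, 7, 8. Place at column 6.
Row 3: attacked by (1,6)→{4,6,8}; (2,3)→{2,3,4}. Safe: 1, 5, 7. Place at column 7.
Row 4: attacked by (1,6)→{3,6}; (2,3)→{1,3,5}; (3,7)→{6,7,8}. Safe: 2, 4. Place at column 2.
Row 5: attacked by (1,6)→{2,6}; (2,3)→{3,6}; (3,7)→{5,7}; (4,2)→{1,2,3}. Safe: 4, 8. Place at column 4.
Row 6: attacked by (1,6)→{1,6}; (2,3)→{3,7}; (3,7)→{4,7}; (4,2)→{2,4}; (5,4)→{3,4,5}. Safe: 8. Place at column 8.
Row 7: attacked by (1,6)→{6}; (2,3)→{3,8}; (3,7)→{3,7}; (4,2)→{2,5}; (5,4)→{2,4,6}; (6,8)→{7,8}. Safe: 1. Place at column 1.
Row 8: attacked by (1,6)→{6}; (2,3)→{3}; (3,7)→{2,7}; (4,2)→{2,6}; (5,4)→{1,4,7}; (6,8)→{6,8}; (7,1)→{1,2}. Safe: 5. Place at column 5.
Columns [6, 3, 7, 2, 4, 8, 1, 5], r−c [-5, -1, -4, 2, 1, -2, 6, 3], r+c [7, 5, 10, 6, 9, 14, 8, 13] are all distinct, so no two queens attack.

(1,6) (2,3) (3,7) (4,2) (5,4) (6,8) (7,1) (8,5)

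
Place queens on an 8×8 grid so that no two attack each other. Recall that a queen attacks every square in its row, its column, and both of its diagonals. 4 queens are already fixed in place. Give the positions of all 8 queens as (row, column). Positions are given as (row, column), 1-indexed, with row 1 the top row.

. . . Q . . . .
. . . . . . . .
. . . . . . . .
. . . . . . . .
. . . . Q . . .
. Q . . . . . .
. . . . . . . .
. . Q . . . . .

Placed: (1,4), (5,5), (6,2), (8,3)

(1,4) (2,7) (3,1) (4,8) (5,5) (6,2) (7,6) (8,3)

Row 2: attacked by (1,4)→{3,4,5}; (5,5)→{2,5,8}; (6,2)→{2,6}; (8,3)→{3}. Safe: 1, 7. Place at column 7.
Row 3: attacked by (1,4)→{2,4,6}; (2,7)→{6,7,8}; (5,5)→{3,5,7}; (6,2)→{2,5}; (8,3)→{3,8}. Safe: 1. Place at column 1.
Row 4: attacked by (1,4)→{1,4,7}; (2,7)→{5,7}; (3,1)→{1,2}; (5,5)→{4,5,6}; (6,2)→{2,4}; (8,3)→{3,7}. Safe: 8. Place at column 8.
Row 7: attacked by (1,4)→{4}; (2,7)→{2,7}; (3,1)→{1,5}; (4,8)→{5,8}; (5,5)→{3,5,7}; (6,2)→{1,2,3}; (8,3)→{2,3,4}. Safe: 6. Place at column 6.
Columns [4, 7, 1, 8, 5, 2, 6, 3], r−c [-3, -5, 2, -4, 0, 4, 1, 5], r+c [5, 9, 4, 12, 10, 8, 13, 11] are all distinct, so no two queens attack.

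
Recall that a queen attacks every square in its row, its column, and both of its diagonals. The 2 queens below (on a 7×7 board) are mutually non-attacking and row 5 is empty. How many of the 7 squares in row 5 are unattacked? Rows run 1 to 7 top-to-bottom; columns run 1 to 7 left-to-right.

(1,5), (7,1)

4

(1,5) attacks row 5 at column 5 and diagonals 1.
(7,1) attacks row 5 at column 1 and diagonals 3.
Attacked columns: {1, 3, 5}. Safe: {2, 4, 6, 7}.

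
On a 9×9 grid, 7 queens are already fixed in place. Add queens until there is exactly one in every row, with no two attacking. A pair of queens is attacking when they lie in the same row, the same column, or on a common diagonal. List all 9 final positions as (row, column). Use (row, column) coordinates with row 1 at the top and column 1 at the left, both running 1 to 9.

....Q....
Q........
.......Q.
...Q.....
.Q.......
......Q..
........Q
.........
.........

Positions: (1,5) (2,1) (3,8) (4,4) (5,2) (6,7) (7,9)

(1,5) (2,1) (3,8) (4,4) (5,2) (6,7) (7,9) (8,6) (9,3)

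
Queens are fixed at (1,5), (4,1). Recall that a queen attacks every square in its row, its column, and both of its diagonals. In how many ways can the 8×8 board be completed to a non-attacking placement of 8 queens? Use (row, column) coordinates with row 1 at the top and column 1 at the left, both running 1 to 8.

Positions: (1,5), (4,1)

Branch on row 2: col 2 → 2; col 7 → 1; col 8 → 2.
Sum: 2 + 1 + 2 = 5.

5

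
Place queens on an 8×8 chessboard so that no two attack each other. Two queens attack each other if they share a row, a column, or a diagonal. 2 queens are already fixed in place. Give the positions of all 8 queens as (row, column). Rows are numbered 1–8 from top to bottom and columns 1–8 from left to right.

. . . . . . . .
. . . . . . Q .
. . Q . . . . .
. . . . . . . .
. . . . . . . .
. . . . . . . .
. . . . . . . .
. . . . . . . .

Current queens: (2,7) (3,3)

(1,2) (2,7) (3,3) (4,6) (5,8) (6,5) (7,1) (8,4)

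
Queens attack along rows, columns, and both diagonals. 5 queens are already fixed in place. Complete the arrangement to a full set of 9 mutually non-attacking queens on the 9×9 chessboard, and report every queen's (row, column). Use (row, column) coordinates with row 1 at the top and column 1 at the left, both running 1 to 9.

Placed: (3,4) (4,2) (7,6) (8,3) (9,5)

Row 1: attacked by (3,4)→{2,4,6}; (4,2)→{2,5}; (7,6)→{6}; (8,3)→{3}; (9,5)→{5}. Safe: 1, 7, 8, 9. Place at column 1.
Row 2: attacked by (1,1)→{1,2}; (3,4)→{3,4,5}; (4,2)→{2,4}; (7,6)→{1,6}; (8,3)→{3,9}; (9,5)→{5}. Safe: 7, 8. Place at column 8.
Row 5: attacked by (1,1)→{1,5}; (2,8)→{5,8}; (3,4)→{2,4,6}; (4,2)→{1,2,3}; (7,6)→{4,6,8}; (8,3)→{3,6}; (9,5)→{1,5,9}. Safe: 7. Place at column 7.
Row 6: attacked by (1,1)→{1,6}; (2,8)→{4,8}; (3,4)→{1,4,7}; (4,2)→{2,4}; (5,7)→{6,7,8}; (7,6)→{5,6,7}; (8,3)→{1,3,5}; (9,5)→{2,5,8}. Safe: 9. Place at column 9.
Columns [1, 8, 4, 2, 7, 9, 6, 3, 5], r−c [0, -6, -1, 2, -2, -3, 1, 5, 4], r+c [2, 10, 7, 6, 12, 15, 13, 11, 14] are all distinct, so no two queens attack.

(1,1) (2,8) (3,4) (4,2) (5,7) (6,9) (7,6) (8,3) (9,5)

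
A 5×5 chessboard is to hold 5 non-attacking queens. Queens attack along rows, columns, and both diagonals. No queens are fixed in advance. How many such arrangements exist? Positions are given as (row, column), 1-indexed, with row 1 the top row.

Branch on row 1: col 1 → 2; col 2 → 2; col 3 → 2; col 4 → 2; col 5 → 2.
Sum: 2 + 2 + 2 + 2 + 2 = 10.
(This is the classic 5-queens count.)

10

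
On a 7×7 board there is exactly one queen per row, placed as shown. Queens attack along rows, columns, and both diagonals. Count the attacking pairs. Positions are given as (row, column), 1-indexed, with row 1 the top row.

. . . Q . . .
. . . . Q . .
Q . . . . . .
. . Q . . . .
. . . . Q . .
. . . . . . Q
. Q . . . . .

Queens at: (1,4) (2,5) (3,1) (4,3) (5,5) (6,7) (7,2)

3

Same column: (2,5)–(5,5) (column 5).
Same diagonal: (1,4)–(2,5) (|1−2| = |4−5| = 1); (2,5)–(4,3) (|2−4| = |5−3| = 2).
Total attacking pairs: 3.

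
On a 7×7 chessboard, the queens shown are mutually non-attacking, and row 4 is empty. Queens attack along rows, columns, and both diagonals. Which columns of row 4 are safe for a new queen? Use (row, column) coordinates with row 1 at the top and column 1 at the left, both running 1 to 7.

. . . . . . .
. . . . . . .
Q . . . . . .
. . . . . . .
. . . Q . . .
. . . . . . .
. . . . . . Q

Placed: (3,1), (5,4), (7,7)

(3,1) attacks row 4 at column 1 and diagonals 2.
(5,4) attacks row 4 at column 4 and diagonals 3, 5.
(7,7) attacks row 4 at column 7 and diagonals 4.
Attacked columns: {1, 2, 3, 4, 5, 7}. Safe: {6}.

columns 6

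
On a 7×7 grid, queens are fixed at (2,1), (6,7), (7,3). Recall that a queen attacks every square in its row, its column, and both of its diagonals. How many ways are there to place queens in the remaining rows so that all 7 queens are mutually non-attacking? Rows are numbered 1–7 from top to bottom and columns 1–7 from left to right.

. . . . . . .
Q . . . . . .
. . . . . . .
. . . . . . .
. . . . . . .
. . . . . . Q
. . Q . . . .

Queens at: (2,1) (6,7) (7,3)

Branch on row 1: col 4 → 0; col 5 → 1; col 6 → 0.
Sum: 0 + 1 + 0 = 1.

1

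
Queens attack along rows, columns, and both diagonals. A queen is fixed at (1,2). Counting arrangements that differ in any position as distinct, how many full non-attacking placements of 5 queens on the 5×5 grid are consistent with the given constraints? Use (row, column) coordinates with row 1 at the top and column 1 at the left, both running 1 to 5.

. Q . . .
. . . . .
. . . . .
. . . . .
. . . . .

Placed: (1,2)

Branch on row 2: col 4 → 1; col 5 → 1.
Sum: 1 + 1 = 2.

2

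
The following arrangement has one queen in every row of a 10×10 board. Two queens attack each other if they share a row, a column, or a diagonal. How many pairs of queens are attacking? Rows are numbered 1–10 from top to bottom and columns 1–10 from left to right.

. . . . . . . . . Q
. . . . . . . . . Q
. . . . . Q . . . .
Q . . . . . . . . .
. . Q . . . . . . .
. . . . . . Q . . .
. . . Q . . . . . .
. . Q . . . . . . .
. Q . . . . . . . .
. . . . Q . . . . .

10

Same column: (1,10)–(2,10) (column 10); (5,3)–(8,3) (column 3).
Same diagonal: (1,10)–(7,4) (|1−7| = |10−4| = 6); (1,10)–(8,3) (|1−8| = |10−3| = 7); (1,10)–(9,2) (|1−9| = |10−2| = 8); (4,1)–(7,4) (|4−7| = |1−4| = 3); (7,4)–(8,3) (|7−8| = |4−3| = 1); (7,4)–(9,2) (|7−9| = |4−2| = 2); (8,3)–(9,2) (|8−9| = |3−2| = 1); (8,3)–(10,5) (|8−10| = |3−5| = 2).
Total attacking pairs: 10.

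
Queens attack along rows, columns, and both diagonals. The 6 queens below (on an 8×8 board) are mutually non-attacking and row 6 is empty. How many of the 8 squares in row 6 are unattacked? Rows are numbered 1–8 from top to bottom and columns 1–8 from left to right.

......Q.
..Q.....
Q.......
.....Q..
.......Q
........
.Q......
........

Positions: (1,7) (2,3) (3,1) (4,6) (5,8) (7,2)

(1,7) attacks row 6 at column 7 and diagonals 2.
(2,3) attacks row 6 at column 3 and diagonals 7.
(3,1) attacks row 6 at column 1 and diagonals 4.
(4,6) attacks row 6 at column 6 and diagonals 4, 8.
(5,8) attacks row 6 at column 8 and diagonals 7.
(7,2) attacks row 6 at column 2 and diagonals 1, 3.
Attacked columns: {1, 2, 3, 4, 6, 7, 8}. Safe: {5}.

1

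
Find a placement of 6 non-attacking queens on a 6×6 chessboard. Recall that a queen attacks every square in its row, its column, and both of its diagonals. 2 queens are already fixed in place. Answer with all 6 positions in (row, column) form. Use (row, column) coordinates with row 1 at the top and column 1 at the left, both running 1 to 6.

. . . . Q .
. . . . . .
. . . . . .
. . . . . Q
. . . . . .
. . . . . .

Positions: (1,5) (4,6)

(1,5) (2,3) (3,1) (4,6) (5,4) (6,2)

Row 2: attacked by (1,5)→{4,5,6}; (4,6)→{4,6}. Safe: 1, 2, 3. Place at column 3.
Row 3: attacked by (1,5)→{3,5}; (2,3)→{2,3,4}; (4,6)→{5,6}. Safe: 1. Place at column 1.
Row 5: attacked by (1,5)→{1,5}; (2,3)→{3,6}; (3,1)→{1,3}; (4,6)→{5,6}. Safe: 2, 4. Place at column 4.
Row 6: attacked by (1,5)→{5}; (2,3)→{3}; (3,1)→{1,4}; (4,6)→{4,6}; (5,4)→{3,4,5}. Safe: 2. Place at column 2.
Columns [5, 3, 1, 6, 4, 2], r−c [-4, -1, 2, -2, 1, 4], r+c [6, 5, 4, 10, 9, 8] are all distinct, so no two queens attack.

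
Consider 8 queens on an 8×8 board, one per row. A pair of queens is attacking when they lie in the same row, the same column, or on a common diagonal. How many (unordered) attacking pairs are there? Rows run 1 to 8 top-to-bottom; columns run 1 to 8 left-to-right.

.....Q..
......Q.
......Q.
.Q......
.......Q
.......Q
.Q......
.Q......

Same column: (2,7)–(3,7) (column 7); (4,2)–(7,2) (column 2); (4,2)–(8,2) (column 2); (5,8)–(6,8) (column 8); (7,2)–(8,2) (column 2).
Same diagonal: (1,6)–(2,7) (|1−2| = |6−7| = 1); (2,7)–(7,2) (|2−7| = |7−2| = 5); (3,7)–(8,2) (|3−8| = |7−2| = 5).
Total attacking pairs: 8.

8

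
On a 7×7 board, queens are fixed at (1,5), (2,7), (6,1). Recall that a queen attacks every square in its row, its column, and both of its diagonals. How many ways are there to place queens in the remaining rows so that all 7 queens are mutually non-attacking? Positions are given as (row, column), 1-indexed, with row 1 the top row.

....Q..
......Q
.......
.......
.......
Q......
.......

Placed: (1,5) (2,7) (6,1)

2

Branch on row 3: col 2 → 2.
Sum: 2 = 2.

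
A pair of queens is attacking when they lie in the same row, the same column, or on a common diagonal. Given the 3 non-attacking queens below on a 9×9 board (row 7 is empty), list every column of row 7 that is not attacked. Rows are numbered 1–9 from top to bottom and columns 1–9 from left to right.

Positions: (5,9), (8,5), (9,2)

(5,9) attacks row 7 at column 9 and diagonals 7.
(8,5) attacks row 7 at column 5 and diagonals 4, 6.
(9,2) attacks row 7 at column 2 and diagonals 4.
Attacked columns: {2, 4, 5, 6, 7, 9}. Safe: {1, 3, 8}.

columns 1, 3, 8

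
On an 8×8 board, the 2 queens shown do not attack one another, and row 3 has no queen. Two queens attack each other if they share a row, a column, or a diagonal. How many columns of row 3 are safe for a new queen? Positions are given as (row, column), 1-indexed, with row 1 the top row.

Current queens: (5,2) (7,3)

4

(5,2) attacks row 3 at column 2 and diagonals 4.
(7,3) attacks row 3 at column 3 and diagonals 7.
Attacked columns: {2, 3, 4, 7}. Safe: {1, 5, 6, 8}.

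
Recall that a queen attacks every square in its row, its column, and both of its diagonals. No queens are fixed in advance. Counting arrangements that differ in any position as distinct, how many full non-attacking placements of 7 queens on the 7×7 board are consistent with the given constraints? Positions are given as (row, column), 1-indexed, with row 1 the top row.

Branch on row 1: col 1 → 4; col 2 → 7; col 3 → 6; col 4 → 6; col 5 → 6; col 6 → 7; col 7 → 4.
Sum: 4 + 7 + 6 + 6 + 6 + 7 + 4 = 40.
(This is the classic 7-queens count.)

40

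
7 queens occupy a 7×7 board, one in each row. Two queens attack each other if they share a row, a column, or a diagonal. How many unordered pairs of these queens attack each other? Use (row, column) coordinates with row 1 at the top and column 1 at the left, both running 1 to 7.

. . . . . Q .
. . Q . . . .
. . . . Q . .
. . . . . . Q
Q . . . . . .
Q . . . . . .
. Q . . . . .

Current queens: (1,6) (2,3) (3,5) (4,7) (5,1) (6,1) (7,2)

Same column: (5,1)–(6,1) (column 1).
Same diagonal: (1,6)–(6,1) (|1−6| = |6−1| = 5); (6,1)–(7,2) (|6−7| = |1−2| = 1).
Total attacking pairs: 3.

3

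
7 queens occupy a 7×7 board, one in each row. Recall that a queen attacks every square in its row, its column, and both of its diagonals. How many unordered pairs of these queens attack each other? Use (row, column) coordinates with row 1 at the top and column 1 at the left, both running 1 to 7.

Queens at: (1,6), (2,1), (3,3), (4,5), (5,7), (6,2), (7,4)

All columns are distinct and no two queens satisfy |Δrow| = |Δcol|, so no pair attacks.

0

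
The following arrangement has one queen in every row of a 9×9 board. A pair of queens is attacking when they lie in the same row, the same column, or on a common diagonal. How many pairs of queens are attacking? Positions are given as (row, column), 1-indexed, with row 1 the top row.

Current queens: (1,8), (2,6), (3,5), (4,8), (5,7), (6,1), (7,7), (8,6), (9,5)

11

Same column: (1,8)–(4,8) (column 8); (2,6)–(8,6) (column 6); (3,5)–(9,5) (column 5); (5,7)–(7,7) (column 7).
Same diagonal: (2,6)–(3,5) (|2−3| = |6−5| = 1); (2,6)–(4,8) (|2−4| = |6−8| = 2); (3,5)–(5,7) (|3−5| = |5−7| = 2); (4,8)–(5,7) (|4−5| = |8−7| = 1); (7,7)–(8,6) (|7−8| = |7−6| = 1); (7,7)–(9,5) (|7−9| = |7−5| = 2); (8,6)–(9,5) (|8−9| = |6−5| = 1).
Total attacking pairs: 11.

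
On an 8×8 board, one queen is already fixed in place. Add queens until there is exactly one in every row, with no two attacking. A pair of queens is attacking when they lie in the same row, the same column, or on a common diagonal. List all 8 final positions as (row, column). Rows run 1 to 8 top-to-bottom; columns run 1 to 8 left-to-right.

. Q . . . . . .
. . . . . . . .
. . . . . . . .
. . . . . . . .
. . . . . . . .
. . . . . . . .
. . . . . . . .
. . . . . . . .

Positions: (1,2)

(1,2) (2,5) (3,7) (4,1) (5,3) (6,8) (7,6) (8,4)

Row 2: attacked by (1,2)→{1,2,3}. Safe: 4, 5, 6, 7, 8. Place at column 5.
Row 3: attacked by (1,2)→{2,4}; (2,5)→{4,5,6}. Safe: 1, 3, 7, 8. Place at column 7.
Row 4: attacked by (1,2)→{2,5}; (2,5)→{3,5,7}; (3,7)→{6,7,8}. Safe: 1, 4. Place at column 1.
Row 5: attacked by (1,2)→{2,6}; (2,5)→{2,5,8}; (3,7)→{5,7}; (4,1)→{1,2}. Safe: 3, 4. Place at column 3.
Row 6: attacked by (1,2)→{2,7}; (2,5)→{1,5}; (3,7)→{4,7}; (4,1)→{1,3}; (5,3)→{2,3,4}. Safe: 6, 8. Place at column 8.
Row 7: attacked by (1,2)→{2,8}; (2,5)→{5}; (3,7)→{3,7}; (4,1)→{1,4}; (5,3)→{1,3,5}; (6,8)→{7,8}. Safe: 6. Place at column 6.
Row 8: attacked by (1,2)→{2}; (2,5)→{5}; (3,7)→{2,7}; (4,1)→{1,5}; (5,3)→{3,6}; (6,8)→{6,8}; (7,6)→{5,6,7}. Safe: 4. Place at column 4.
Columns [2, 5, 7, 1, 3, 8, 6, 4], r−c [-1, -3, -4, 3, 2, -2, 1, 4], r+c [3, 7, 10, 5, 8, 14, 13, 12] are all distinct, so no two queens attack.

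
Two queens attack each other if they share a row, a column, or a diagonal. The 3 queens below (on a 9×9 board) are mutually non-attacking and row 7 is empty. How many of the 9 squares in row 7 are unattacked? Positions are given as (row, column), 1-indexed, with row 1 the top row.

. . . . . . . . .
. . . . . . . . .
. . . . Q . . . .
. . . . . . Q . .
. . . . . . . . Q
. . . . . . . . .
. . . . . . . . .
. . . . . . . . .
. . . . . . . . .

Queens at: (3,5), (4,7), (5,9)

4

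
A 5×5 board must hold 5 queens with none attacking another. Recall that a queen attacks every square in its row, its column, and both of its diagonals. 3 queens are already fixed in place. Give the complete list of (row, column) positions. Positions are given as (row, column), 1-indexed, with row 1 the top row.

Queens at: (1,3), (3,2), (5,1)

Row 2: attacked by (1,3)→{2,3,4}; (3,2)→{1,2,3}; (5,1)→{1,4}. Safe: 5. Place at column 5.
Row 4: attacked by (1,3)→{3}; (2,5)→{3,5}; (3,2)→{1,2,3}; (5,1)→{1,2}. Safe: 4. Place at column 4.
Columns [3, 5, 2, 4, 1], r−c [-2, -3, 1, 0, 4], r+c [4, 7, 5, 8, 6] are all distinct, so no two queens attack.

(1,3) (2,5) (3,2) (4,4) (5,1)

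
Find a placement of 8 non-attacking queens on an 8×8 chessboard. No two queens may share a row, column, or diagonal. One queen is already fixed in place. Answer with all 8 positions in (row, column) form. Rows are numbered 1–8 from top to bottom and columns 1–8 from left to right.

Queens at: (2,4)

(1,8) (2,4) (3,1) (4,3) (5,6) (6,2) (7,7) (8,5)

Row 1: attacked by (2,4)→{3,4,5}. Safe: 1, 2, 6, 7, 8. Place at column 8.
Row 3: attacked by (1,8)→{6,8}; (2,4)→{3,4,5}. Safe: 1, 2, 7. Place at column 1.
Row 4: attacked by (1,8)→{5,8}; (2,4)→{2,4,6}; (3,1)→{1,2}. Safe: 3, 7. Place at column 3.
Row 5: attacked by (1,8)→{4,8}; (2,4)→{1,4,7}; (3,1)→{1,3}; (4,3)→{2,3,4}. Safe: 5, 6. Place at column 6.
Row 6: attacked by (1,8)→{3,8}; (2,4)→{4,8}; (3,1)→{1,4}; (4,3)→{1,3,5}; (5,6)→{5,6,7}. Safe: 2. Place at column 2.
Row 7: attacked by (1,8)→{2,8}; (2,4)→{4}; (3,1)→{1,5}; (4,3)→{3,6}; (5,6)→{4,6,8}; (6,2)→{1,2,3}. Safe: 7. Place at column 7.
Row 8: attacked by (1,8)→{1,8}; (2,4)→{4}; (3,1)→{1,6}; (4,3)→{3,7}; (5,6)→{3,6}; (6,2)→{2,4}; (7,7)→{6,7,8}. Safe: 5. Place at column 5.
Columns [8, 4, 1, 3, 6, 2, 7, 5], r−c [-7, -2, 2, 1, -1, 4, 0, 3], r+c [9, 6, 4, 7, 11, 8, 14, 13] are all distinct, so no two queens attack.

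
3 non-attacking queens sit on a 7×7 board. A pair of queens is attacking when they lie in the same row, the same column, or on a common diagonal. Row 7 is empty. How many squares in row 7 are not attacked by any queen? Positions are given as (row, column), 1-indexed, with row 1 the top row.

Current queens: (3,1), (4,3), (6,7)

2

(3,1) attacks row 7 at column 1 and diagonals 5.
(4,3) attacks row 7 at column 3 and diagonals 6.
(6,7) attacks row 7 at column 7 and diagonals 6.
Attacked columns: {1, 3, 5, 6, 7}. Safe: {2, 4}.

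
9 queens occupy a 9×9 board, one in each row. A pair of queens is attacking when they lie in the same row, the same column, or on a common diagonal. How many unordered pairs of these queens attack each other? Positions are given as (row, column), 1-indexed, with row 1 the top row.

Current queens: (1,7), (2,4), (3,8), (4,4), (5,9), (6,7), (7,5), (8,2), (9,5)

Same column: (1,7)–(6,7) (column 7); (2,4)–(4,4) (column 4); (7,5)–(9,5) (column 5).
Same diagonal: (1,7)–(4,4) (|1−4| = |7−4| = 3); (5,9)–(9,5) (|5−9| = |9−5| = 4).
Total attacking pairs: 5.

5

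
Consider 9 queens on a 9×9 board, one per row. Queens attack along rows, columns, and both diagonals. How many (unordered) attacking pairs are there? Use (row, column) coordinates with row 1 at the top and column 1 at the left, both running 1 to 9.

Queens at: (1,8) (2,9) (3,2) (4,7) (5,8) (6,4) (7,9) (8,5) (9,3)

6

Same column: (1,8)–(5,8) (column 8); (2,9)–(7,9) (column 9).
Same diagonal: (1,8)–(2,9) (|1−2| = |8−9| = 1); (2,9)–(4,7) (|2−4| = |9−7| = 2); (4,7)–(5,8) (|4−5| = |7−8| = 1); (5,8)–(8,5) (|5−8| = |8−5| = 3).
Total attacking pairs: 6.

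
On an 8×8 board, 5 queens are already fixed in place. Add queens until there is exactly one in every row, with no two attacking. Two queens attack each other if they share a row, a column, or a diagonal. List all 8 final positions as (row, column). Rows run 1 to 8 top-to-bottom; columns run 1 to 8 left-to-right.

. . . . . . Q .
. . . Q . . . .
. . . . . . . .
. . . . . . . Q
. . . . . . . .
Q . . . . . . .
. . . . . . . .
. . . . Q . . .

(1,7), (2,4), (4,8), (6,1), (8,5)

(1,7) (2,4) (3,2) (4,8) (5,6) (6,1) (7,3) (8,5)

Row 3: attacked by (1,7)→{5,7}; (2,4)→{3,4,5}; (4,8)→{7,8}; (6,1)→{1,4}; (8,5)→{5}. Safe: 2, 6. Place at column 2.
Row 5: attacked by (1,7)→{3,7}; (2,4)→{1,4,7}; (3,2)→{2,4}; (4,8)→{7,8}; (6,1)→{1,2}; (8,5)→{2,5,8}. Safe: 6. Place at column 6.
Row 7: attacked by (1,7)→{1,7}; (2,4)→{4}; (3,2)→{2,6}; (4,8)→{5,8}; (5,6)→{4,6,8}; (6,1)→{1,2}; (8,5)→{4,5,6}. Safe: 3. Place at column 3.
Columns [7, 4, 2, 8, 6, 1, 3, 5], r−c [-6, -2, 1, -4, -1, 5, 4, 3], r+c [8, 6, 5, 12, 11, 7, 10, 13] are all distinct, so no two queens attack.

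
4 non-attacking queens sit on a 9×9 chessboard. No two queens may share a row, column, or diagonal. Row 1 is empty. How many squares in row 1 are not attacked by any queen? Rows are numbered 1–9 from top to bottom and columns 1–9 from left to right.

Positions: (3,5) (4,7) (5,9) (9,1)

(3,5) attacks row 1 at column 5 and diagonals 3, 7.
(4,7) attacks row 1 at column 7 and diagonals 4.
(5,9) attacks row 1 at column 9 and diagonals 5.
(9,1) attacks row 1 at column 1 and diagonals 9.
Attacked columns: {1, 3, 4, 5, 7, 9}. Safe: {2, 6, 8}.

3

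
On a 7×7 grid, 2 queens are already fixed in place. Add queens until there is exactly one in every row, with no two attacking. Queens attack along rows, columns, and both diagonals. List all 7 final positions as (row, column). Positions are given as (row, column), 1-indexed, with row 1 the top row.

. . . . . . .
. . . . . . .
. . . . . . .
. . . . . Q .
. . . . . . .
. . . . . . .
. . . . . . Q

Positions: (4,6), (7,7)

(1,5) (2,3) (3,1) (4,6) (5,4) (6,2) (7,7)

Row 1: attacked by (4,6)→{3,6}; (7,7)→{1,7}. Safe: 2, 4, 5. Place at column 5.
Row 2: attacked by (1,5)→{4,5,6}; (4,6)→{4,6}; (7,7)→{2,7}. Safe: 1, 3. Place at column 3.
Row 3: attacked by (1,5)→{3,5,7}; (2,3)→{2,3,4}; (4,6)→{5,6,7}; (7,7)→{3,7}. Safe: 1. Place at column 1.
Row 5: attacked by (1,5)→{1,5}; (2,3)→{3,6}; (3,1)→{1,3}; (4,6)→{5,6,7}; (7,7)→{5,7}. Safe: 2, 4. Place at column 4.
Row 6: attacked by (1,5)→{5}; (2,3)→{3,7}; (3,1)→{1,4}; (4,6)→{4,6}; (5,4)→{3,4,5}; (7,7)→{6,7}. Safe: 2. Place at column 2.
Columns [5, 3, 1, 6, 4, 2, 7], r−c [-4, -1, 2, -2, 1, 4, 0], r+c [6, 5, 4, 10, 9, 8, 14] are all distinct, so no two queens attack.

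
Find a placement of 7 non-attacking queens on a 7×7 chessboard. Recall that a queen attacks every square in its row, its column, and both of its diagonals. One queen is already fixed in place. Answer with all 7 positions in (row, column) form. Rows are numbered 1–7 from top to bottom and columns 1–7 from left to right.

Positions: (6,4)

(1,5) (2,2) (3,6) (4,3) (5,7) (6,4) (7,1)

Row 1: attacked by (6,4)→{4}. Safe: 1, 2, 3, 5, 6, 7. Place at column 5.
Row 2: attacked by (1,5)→{4,5,6}; (6,4)→{4}. Safe: 1, 2, 3, 7. Place at column 2.
Row 3: attacked by (1,5)→{3,5,7}; (2,2)→{1,2,3}; (6,4)→{1,4,7}. Safe: 6. Place at column 6.
Row 4: attacked by (1,5)→{2,5}; (2,2)→{2,4}; (3,6)→{5,6,7}; (6,4)→{2,4,6}. Safe: 1, 3. Place at column 3.
Row 5: attacked by (1,5)→{1,5}; (2,2)→{2,5}; (3,6)→{4,6}; (4,3)→{2,3,4}; (6,4)→{3,4,5}. Safe: 7. Place at column 7.
Row 7: attacked by (1,5)→{5}; (2,2)→{2,7}; (3,6)→{2,6}; (4,3)→{3,6}; (5,7)→{5,7}; (6,4)→{3,4,5}. Safe: 1. Place at column 1.
Columns [5, 2, 6, 3, 7, 4, 1], r−c [-4, 0, -3, 1, -2, 2, 6], r+c [6, 4, 9, 7, 12, 10, 8] are all distinct, so no two queens attack.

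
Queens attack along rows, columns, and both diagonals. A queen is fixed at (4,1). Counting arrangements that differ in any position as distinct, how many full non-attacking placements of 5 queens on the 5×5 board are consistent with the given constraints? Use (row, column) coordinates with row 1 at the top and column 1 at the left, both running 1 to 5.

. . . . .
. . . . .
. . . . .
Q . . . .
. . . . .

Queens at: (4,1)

Branch on row 1: col 2 → 1; col 3 → 0; col 5 → 1.
Sum: 1 + 0 + 1 = 2.

2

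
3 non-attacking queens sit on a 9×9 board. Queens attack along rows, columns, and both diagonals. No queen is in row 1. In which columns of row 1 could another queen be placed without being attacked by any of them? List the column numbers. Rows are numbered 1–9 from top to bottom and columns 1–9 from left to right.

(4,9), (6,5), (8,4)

columns 1, 2, 3, 7, 8

(4,9) attacks row 1 at column 9 and diagonals 6.
(6,5) attacks row 1 at column 5.
(8,4) attacks row 1 at column 4.
Attacked columns: {4, 5, 6, 9}. Safe: {1, 2, 3, 7, 8}.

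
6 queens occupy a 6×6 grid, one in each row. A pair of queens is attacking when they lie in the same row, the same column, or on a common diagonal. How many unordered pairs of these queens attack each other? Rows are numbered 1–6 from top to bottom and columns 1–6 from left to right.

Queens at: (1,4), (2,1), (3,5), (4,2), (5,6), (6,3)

0

All columns are distinct and no two queens satisfy |Δrow| = |Δcol|, so no pair attacks.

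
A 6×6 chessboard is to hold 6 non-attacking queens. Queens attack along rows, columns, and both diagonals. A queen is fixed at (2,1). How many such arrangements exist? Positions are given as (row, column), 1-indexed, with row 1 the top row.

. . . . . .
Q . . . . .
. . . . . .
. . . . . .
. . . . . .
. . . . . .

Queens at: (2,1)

1

Branch on row 1: col 3 → 0; col 4 → 1; col 5 → 0; col 6 → 0.
Sum: 0 + 1 + 0 + 0 = 1.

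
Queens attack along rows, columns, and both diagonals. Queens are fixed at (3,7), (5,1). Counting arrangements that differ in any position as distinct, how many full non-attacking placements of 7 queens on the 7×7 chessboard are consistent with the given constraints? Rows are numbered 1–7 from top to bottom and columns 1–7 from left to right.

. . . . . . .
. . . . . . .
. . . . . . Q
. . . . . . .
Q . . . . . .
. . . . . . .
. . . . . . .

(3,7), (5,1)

Branch on row 1: col 2 → 1; col 3 → 0; col 4 → 0; col 6 → 1.
Sum: 1 + 0 + 0 + 1 = 2.

2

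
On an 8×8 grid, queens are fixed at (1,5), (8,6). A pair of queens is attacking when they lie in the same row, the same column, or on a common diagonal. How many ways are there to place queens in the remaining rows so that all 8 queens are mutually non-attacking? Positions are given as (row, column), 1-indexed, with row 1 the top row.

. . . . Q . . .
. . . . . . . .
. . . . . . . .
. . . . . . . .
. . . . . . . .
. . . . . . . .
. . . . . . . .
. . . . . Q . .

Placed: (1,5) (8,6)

Branch on row 2: col 1 → 1; col 2 → 1; col 3 → 0; col 7 → 1; col 8 → 0.
Sum: 1 + 1 + 0 + 1 + 0 = 3.

3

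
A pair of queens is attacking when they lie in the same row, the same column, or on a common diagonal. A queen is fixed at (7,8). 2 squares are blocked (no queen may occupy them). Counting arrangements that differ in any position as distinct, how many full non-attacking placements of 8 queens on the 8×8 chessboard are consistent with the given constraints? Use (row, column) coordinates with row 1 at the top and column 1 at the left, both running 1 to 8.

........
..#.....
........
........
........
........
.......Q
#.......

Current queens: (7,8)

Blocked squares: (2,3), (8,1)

Branch on row 1: col 1 → 0; col 3 → 3; col 4 → 1; col 5 → 2; col 6 → 1; col 7 → 1.
Sum: 0 + 3 + 1 + 2 + 1 + 1 = 8.

8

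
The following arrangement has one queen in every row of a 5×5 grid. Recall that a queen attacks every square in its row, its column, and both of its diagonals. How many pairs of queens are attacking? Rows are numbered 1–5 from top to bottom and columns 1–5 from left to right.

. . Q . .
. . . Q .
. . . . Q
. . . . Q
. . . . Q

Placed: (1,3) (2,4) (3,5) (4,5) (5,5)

Same column: (3,5)–(4,5) (column 5); (3,5)–(5,5) (column 5); (4,5)–(5,5) (column 5).
Same diagonal: (1,3)–(2,4) (|1−2| = |3−4| = 1); (1,3)–(3,5) (|1−3| = |3−5| = 2); (2,4)–(3,5) (|2−3| = |4−5| = 1).
Total attacking pairs: 6.

6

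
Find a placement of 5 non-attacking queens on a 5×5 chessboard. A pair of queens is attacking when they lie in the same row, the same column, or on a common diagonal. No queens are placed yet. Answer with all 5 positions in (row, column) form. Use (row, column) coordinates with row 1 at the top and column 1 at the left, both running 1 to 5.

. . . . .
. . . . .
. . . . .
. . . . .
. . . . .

Row 1: Safe: 1, 2, 3, 4, 5. Place at column 4.
Row 2: attacked by (1,4)→{3,4,5}. Safe: 1, 2. Place at column 2.
Row 3: attacked by (1,4)→{2,4}; (2,2)→{1,2,3}. Safe: 5. Place at column 5.
Row 4: attacked by (1,4)→{1,4}; (2,2)→{2,4}; (3,5)→{4,5}. Safe: 3. Place at column 3.
Row 5: attacked by (1,4)→{4}; (2,2)→{2,5}; (3,5)→{3,5}; (4,3)→{2,3,4}. Safe: 1. Place at column 1.
Columns [4, 2, 5, 3, 1], r−c [-3, 0, -2, 1, 4], r+c [5, 4, 8, 7, 6] are all distinct, so no two queens attack.

(1,4) (2,2) (3,5) (4,3) (5,1)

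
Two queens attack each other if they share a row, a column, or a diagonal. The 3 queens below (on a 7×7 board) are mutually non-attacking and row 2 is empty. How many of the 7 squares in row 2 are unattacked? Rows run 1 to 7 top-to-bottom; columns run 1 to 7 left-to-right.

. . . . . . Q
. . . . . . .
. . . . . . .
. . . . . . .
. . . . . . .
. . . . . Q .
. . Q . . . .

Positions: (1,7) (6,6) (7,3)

(1,7) attacks row 2 at column 7 and diagonals 6.
(6,6) attacks row 2 at column 6 and diagonals 2.
(7,3) attacks row 2 at column 3.
Attacked columns: {2, 3, 6, 7}. Safe: {1, 4, 5}.

3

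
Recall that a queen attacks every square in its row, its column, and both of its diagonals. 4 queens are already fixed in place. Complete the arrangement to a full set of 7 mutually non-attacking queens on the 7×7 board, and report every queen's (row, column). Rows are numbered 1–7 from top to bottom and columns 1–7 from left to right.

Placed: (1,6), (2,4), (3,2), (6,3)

(1,6) (2,4) (3,2) (4,7) (5,5) (6,3) (7,1)

Row 4: attacked by (1,6)→{3,6}; (2,4)→{2,4,6}; (3,2)→{1,2,3}; (6,3)→{1,3,5}. Safe: 7. Place at column 7.
Row 5: attacked by (1,6)→{2,6}; (2,4)→{1,4,7}; (3,2)→{2,4}; (4,7)→{6,7}; (6,3)→{2,3,4}. Safe: 5. Place at column 5.
Row 7: attacked by (1,6)→{6}; (2,4)→{4}; (3,2)→{2,6}; (4,7)→{4,7}; (5,5)→{3,5,7}; (6,3)→{2,3,4}. Safe: 1. Place at column 1.
Columns [6, 4, 2, 7, 5, 3, 1], r−c [-5, -2, 1, -3, 0, 3, 6], r+c [7, 6, 5, 11, 10, 9, 8] are all distinct, so no two queens attack.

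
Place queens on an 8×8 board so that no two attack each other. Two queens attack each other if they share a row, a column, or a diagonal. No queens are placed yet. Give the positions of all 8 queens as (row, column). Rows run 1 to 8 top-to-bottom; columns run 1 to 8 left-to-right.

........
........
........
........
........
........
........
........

Row 1: Safe: 1, 2, 3, 4, 5, 6, 7, 8. Place at column 8.
Row 2: attacked by (1,8)→{7,8}. Safe: 1, 2, 3, 4, 5, 6. Place at column 3.
Row 3: attacked by (1,8)→{6,8}; (2,3)→{2,3,4}. Safe: 1, 5, 7. Place at column 1.
Row 4: attacked by (1,8)→{5,8}; (2,3)→{1,3,5}; (3,1)→{1,2}. Safe: 4, 6, 7. Place at column 6.
Row 5: attacked by (1,8)→{4,8}; (2,3)→{3,6}; (3,1)→{1,3}; (4,6)→{5,6,7}. Safe: 2. Place at column 2.
Row 6: attacked by (1,8)→{3,8}; (2,3)→{3,7}; (3,1)→{1,4}; (4,6)→{4,6,8}; (5,2)→{1,2,3}. Safe: 5. Place at column 5.
Row 7: attacked by (1,8)→{2,8}; (2,3)→{3,8}; (3,1)→{1,5}; (4,6)→{3,6}; (5,2)→{2,4}; (6,5)→{4,5,6}. Safe: 7. Place at column 7.
Row 8: attacked by (1,8)→{1,8}; (2,3)→{3}; (3,1)→{1,6}; (4,6)→{2,6}; (5,2)→{2,5}; (6,5)→{3,5,7}; (7,7)→{6,7,8}. Safe: 4. Place at column 4.
Columns [8, 3, 1, 6, 2, 5, 7, 4], r−c [-7, -1, 2, -2, 3, 1, 0, 4], r+c [9, 5, 4, 10, 7, 11, 14, 12] are all distinct, so no two queens attack.

(1,8) (2,3) (3,1) (4,6) (5,2) (6,5) (7,7) (8,4)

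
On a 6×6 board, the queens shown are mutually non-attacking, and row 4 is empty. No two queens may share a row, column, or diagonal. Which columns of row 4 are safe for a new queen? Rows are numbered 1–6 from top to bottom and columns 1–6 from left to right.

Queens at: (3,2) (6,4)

columns 5

(3,2) attacks row 4 at column 2 and diagonals 1, 3.
(6,4) attacks row 4 at column 4 and diagonals 2, 6.
Attacked columns: {1, 2, 3, 4, 6}. Safe: {5}.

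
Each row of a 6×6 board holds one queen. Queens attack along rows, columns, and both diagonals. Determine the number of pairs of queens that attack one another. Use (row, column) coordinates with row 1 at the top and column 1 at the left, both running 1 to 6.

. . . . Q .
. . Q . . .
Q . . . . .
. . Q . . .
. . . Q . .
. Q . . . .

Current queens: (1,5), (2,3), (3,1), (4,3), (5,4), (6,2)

Same column: (2,3)–(4,3) (column 3).
Same diagonal: (4,3)–(5,4) (|4−5| = |3−4| = 1).
Total attacking pairs: 2.

2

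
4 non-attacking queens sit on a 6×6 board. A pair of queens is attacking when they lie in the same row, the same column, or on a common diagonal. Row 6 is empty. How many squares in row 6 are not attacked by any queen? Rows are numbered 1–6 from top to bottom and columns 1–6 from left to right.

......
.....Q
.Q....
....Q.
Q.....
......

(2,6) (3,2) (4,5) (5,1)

1

(2,6) attacks row 6 at column 6 and diagonals 2.
(3,2) attacks row 6 at column 2 and diagonals 5.
(4,5) attacks row 6 at column 5 and diagonals 3.
(5,1) attacks row 6 at column 1 and diagonals 2.
Attacked columns: {1, 2, 3, 5, 6}. Safe: {4}.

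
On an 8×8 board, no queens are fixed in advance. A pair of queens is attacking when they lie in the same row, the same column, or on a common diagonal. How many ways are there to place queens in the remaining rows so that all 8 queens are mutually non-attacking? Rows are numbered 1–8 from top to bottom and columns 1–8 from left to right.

Branch on row 1: col 1 → 4; col 2 → 8; col 3 → 16; col 4 → 18; col 5 → 18; col 6 → 16; col 7 → 8; col 8 → 4.
Sum: 4 + 8 + 16 + 18 + 18 + 16 + 8 + 4 = 92.
(This is the classic 8-queens count.)

92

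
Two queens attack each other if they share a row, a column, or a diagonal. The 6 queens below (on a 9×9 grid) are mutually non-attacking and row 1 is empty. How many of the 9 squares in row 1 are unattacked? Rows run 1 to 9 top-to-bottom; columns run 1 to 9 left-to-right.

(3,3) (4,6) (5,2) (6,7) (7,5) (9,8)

(3,3) attacks row 1 at column 3 and diagonals 1, 5.
(4,6) attacks row 1 at column 6 and diagonals 3, 9.
(5,2) attacks row 1 at column 2 and diagonals 6.
(6,7) attacks row 1 at column 7 and diagonals 2.
(7,5) attacks row 1 at column 5.
(9,8) attacks row 1 at column 8.
Attacked columns: {1, 2, 3, 5, 6, 7, 8, 9}. Safe: {4}.

1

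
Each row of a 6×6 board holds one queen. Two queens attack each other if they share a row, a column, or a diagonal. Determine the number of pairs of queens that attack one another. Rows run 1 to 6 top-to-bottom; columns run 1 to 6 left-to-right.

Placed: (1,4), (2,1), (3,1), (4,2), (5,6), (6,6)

Same column: (2,1)–(3,1) (column 1); (5,6)–(6,6) (column 6).
Same diagonal: (3,1)–(4,2) (|3−4| = |1−2| = 1).
Total attacking pairs: 3.

3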